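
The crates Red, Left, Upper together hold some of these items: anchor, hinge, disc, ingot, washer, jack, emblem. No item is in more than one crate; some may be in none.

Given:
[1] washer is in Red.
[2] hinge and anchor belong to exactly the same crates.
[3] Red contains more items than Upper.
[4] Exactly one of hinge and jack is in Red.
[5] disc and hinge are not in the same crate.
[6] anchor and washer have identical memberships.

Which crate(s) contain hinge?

From (1): washer ∈ Red.
(6): anchor matches washer: anchor ∈ Red.
(2): hinge matches anchor: hinge ∈ Red.
(4) (exactly one): jack ∉ Red.
(5): disc ∉ Red.

hinge: Red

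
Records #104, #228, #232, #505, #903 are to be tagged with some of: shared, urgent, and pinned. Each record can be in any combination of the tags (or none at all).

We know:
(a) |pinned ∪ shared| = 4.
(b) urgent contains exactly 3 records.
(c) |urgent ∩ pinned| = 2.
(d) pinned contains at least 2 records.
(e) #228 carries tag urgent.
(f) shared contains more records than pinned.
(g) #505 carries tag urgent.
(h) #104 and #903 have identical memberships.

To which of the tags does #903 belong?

From (e): #228 ∈ urgent.
From (g): #505 ∈ urgent.
Suppose #903 ∉ shared: no assignment then satisfies all the clues, so #903 ∈ shared.

#903: shared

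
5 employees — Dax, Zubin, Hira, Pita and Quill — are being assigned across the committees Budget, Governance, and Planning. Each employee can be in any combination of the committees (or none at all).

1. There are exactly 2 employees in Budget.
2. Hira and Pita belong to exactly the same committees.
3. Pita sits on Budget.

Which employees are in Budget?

From (3): Pita ∈ Budget.
(2): Hira matches Pita: Hira ∈ Budget.
(1): Budget already has 2, so the rest are out.

Budget = {Hira, Pita}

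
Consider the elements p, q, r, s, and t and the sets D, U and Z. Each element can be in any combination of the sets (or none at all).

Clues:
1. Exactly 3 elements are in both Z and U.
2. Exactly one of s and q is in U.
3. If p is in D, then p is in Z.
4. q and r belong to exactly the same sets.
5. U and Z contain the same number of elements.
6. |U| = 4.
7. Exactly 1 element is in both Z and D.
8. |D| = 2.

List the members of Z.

Z = {p, q, r, s}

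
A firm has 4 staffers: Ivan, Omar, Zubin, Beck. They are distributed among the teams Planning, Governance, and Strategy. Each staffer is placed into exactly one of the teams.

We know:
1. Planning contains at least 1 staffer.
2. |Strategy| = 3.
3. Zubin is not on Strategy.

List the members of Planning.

Planning = {Zubin}

From (3): Zubin ∉ Strategy.
(2): only 3 candidates remain for Strategy, so all are in.
(1): only 1 candidates remain for Planning, so all are in.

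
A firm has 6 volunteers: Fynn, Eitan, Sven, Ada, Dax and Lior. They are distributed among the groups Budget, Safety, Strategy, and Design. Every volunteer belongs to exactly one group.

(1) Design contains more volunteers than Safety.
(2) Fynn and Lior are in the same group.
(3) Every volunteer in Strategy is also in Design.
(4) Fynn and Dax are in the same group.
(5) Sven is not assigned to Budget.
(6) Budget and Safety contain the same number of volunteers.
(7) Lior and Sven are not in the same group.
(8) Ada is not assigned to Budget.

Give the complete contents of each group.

Budget = {Eitan}; Safety = {Sven}; Strategy = {}; Design = {Ada, Dax, Fynn, Lior}

From (5): Sven ∉ Budget.
From (8): Ada ∉ Budget.
Suppose Fynn ∈ Budget: no assignment then satisfies all the clues, so Fynn ∉ Budget.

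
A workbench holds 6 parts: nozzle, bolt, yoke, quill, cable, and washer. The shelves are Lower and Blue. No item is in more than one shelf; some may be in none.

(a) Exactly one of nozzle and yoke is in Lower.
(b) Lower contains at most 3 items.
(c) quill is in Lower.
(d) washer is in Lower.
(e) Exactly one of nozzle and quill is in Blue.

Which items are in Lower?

Lower = {quill, washer, yoke}

From (c): quill ∈ Lower.
From (d): washer ∈ Lower.
(e) (exactly one): nozzle ∈ Blue.
(a) (exactly one): yoke ∈ Lower.
(b): Lower already has 3, so the rest are out.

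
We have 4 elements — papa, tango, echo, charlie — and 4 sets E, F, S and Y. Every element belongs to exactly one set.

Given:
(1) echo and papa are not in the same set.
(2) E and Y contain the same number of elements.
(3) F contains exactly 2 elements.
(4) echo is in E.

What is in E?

E = {echo}

From (4): echo ∈ E.
(1): papa ∉ E.
Suppose tango ∈ E: no assignment then satisfies all the clues, so tango ∉ E.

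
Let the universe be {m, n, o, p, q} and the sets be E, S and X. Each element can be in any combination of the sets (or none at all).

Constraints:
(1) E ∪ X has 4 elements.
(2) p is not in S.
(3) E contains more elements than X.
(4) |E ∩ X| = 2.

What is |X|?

2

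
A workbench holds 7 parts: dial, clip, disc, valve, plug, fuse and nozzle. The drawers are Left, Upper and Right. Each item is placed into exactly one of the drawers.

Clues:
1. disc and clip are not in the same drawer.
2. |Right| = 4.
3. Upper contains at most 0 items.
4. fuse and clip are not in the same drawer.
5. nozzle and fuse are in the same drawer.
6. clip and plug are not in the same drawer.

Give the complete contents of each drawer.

Left = {clip, dial, valve}; Upper = {}; Right = {disc, fuse, nozzle, plug}

(3): Upper already has 0, so the rest are out.
Suppose dial ∉ Left: no assignment then satisfies all the clues, so dial ∈ Left.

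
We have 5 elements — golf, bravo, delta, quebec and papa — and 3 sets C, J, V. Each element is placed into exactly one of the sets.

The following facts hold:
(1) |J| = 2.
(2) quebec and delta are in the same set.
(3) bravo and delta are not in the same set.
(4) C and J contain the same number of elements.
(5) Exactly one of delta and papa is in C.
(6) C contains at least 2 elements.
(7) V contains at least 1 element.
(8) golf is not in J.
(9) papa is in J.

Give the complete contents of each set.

C = {delta, quebec}; J = {bravo, papa}; V = {golf}

From (8): golf ∉ J.
From (9): papa ∈ J.
(5) (exactly one): delta ∈ C.
(2): quebec matches delta: quebec ∈ C.
(3): bravo ∉ C.
(1): only 2 candidates remain for J, so all are in.
(7): only 1 candidates remain for V, so all are in.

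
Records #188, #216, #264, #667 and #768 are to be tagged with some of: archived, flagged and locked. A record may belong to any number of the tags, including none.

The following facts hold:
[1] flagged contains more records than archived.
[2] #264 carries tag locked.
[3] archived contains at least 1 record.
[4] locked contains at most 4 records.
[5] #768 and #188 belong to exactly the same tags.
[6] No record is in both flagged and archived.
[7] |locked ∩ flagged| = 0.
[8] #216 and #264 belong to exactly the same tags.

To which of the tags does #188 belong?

From (2): #264 ∈ locked.
(8): #216 matches #264: #216 ∈ locked.
Suppose #188 ∈ archived: no assignment then satisfies all the clues, so #188 ∉ archived.

#188: flagged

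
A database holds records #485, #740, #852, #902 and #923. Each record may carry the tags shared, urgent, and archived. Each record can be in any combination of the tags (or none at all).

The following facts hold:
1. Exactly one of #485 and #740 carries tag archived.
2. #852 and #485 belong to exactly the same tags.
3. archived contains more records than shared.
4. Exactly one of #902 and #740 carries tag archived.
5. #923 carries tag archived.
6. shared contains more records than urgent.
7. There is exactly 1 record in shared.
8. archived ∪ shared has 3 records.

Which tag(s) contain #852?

#852: none

From (5): #923 ∈ archived.
Suppose #852 ∈ shared: no assignment then satisfies all the clues, so #852 ∉ shared.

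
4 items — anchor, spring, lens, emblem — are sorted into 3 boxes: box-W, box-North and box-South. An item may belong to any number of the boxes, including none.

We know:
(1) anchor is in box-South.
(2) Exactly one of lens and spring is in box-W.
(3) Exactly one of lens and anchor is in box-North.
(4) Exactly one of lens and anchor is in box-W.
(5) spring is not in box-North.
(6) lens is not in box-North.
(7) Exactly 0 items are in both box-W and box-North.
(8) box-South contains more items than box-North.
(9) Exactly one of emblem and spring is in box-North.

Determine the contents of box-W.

box-W = {lens}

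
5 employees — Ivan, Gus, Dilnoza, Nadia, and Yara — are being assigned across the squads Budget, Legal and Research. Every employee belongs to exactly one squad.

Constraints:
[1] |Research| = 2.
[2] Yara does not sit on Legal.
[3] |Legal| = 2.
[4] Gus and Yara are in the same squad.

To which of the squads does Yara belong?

Yara: Research

From (2): Yara ∉ Legal.
(4): Gus matches Yara: Gus ∉ Legal.
Suppose Yara ∈ Budget: no assignment then satisfies all the clues, so Yara ∉ Budget.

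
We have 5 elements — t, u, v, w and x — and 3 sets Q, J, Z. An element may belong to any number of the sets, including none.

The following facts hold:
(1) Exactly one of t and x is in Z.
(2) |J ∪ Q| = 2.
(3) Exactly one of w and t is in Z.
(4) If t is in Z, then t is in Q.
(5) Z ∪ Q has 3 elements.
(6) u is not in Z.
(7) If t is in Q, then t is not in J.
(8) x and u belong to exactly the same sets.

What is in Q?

From (6): u ∉ Z.
(8): x matches u: x ∉ Z.
(1) (exactly one): t ∈ Z.
(3) (exactly one): w ∉ Z.
(4): t ∈ Q.
(7): t ∉ J.
Suppose u ∈ Q: no assignment then satisfies all the clues, so u ∉ Q.

Q = {t, w}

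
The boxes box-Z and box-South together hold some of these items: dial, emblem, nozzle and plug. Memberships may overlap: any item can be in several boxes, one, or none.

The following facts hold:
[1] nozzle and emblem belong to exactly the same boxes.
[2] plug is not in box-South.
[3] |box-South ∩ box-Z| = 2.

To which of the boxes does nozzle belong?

nozzle: box-South, box-Z

From (2): plug ∉ box-South.
Suppose nozzle ∉ box-Z: no assignment then satisfies all the clues, so nozzle ∈ box-Z.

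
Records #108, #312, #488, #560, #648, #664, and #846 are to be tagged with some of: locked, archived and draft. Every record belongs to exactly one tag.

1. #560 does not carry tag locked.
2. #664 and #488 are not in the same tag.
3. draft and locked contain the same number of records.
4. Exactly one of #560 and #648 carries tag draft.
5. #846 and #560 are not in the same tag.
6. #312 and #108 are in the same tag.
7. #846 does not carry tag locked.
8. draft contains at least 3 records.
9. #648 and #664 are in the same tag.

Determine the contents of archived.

From (1): #560 ∉ locked.
From (7): #846 ∉ locked.
Suppose #108 ∈ archived: no assignment then satisfies all the clues, so #108 ∉ archived.

archived = {#560}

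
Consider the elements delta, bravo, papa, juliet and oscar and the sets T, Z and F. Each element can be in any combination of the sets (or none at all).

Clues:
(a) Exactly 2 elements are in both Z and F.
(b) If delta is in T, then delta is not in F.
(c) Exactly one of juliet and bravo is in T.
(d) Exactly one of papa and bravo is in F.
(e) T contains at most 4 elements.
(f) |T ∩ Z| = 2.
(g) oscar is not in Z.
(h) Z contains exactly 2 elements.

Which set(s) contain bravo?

bravo: none

From (g): oscar ∉ Z.
Suppose bravo ∈ T: no assignment then satisfies all the clues, so bravo ∉ T.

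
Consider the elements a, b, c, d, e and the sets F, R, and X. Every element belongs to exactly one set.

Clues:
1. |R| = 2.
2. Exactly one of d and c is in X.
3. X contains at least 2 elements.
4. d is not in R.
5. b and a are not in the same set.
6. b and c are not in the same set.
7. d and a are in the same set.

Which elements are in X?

X = {a, d}

From (4): d ∉ R.
(7): a matches d: a ∉ R.
Suppose a ∉ X: no assignment then satisfies all the clues, so a ∈ X.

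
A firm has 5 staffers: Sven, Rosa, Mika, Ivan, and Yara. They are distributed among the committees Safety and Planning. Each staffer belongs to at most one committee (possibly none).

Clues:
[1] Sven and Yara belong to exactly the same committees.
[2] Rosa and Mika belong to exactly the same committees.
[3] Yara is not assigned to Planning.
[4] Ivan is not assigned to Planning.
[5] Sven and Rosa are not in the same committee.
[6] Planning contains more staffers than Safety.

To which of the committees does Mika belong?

Mika: Planning

From (3): Yara ∉ Planning.
From (4): Ivan ∉ Planning.
(1): Sven matches Yara: Sven ∉ Planning.
Suppose Mika ∈ Safety: no assignment then satisfies all the clues, so Mika ∉ Safety.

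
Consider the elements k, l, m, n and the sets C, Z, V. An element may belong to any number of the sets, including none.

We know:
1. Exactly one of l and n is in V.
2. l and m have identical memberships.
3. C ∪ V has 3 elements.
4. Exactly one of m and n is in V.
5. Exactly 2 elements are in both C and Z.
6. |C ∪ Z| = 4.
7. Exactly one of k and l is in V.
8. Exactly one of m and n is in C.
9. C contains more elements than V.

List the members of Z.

Z = {l, m, n}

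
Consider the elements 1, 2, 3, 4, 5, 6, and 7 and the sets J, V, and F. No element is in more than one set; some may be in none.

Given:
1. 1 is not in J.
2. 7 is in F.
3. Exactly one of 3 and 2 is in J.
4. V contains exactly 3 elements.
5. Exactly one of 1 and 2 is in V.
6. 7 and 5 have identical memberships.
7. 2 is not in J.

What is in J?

J = {3}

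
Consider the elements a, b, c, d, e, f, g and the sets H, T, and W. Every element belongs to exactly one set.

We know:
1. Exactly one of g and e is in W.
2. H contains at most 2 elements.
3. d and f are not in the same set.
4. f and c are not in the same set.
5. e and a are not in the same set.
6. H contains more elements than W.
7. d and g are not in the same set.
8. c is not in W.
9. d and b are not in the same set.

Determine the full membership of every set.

H = {c, d}; T = {a, b, f, g}; W = {e}

From (8): c ∉ W.
Suppose a ∈ H: no assignment then satisfies all the clues, so a ∉ H.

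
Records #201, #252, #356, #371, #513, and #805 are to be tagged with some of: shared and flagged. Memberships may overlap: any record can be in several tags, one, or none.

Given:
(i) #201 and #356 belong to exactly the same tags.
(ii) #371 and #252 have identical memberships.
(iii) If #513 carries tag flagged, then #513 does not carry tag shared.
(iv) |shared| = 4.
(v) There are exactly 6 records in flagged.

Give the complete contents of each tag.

shared = {#201, #252, #356, #371}; flagged = {#201, #252, #356, #371, #513, #805}

(v): only 6 candidates remain for flagged, so all are in.
(iii): #513 ∉ shared.
Suppose #201 ∉ shared: no assignment then satisfies all the clues, so #201 ∈ shared.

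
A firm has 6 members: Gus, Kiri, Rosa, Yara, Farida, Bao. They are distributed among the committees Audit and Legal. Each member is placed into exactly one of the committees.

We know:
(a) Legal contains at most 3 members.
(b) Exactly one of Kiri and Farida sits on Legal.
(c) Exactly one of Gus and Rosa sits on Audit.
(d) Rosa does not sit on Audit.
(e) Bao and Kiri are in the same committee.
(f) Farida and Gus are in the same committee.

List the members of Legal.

From (d): Rosa ∉ Audit.
(c) (exactly one): Gus ∈ Audit.
(f): Farida matches Gus: Farida ∈ Audit.
Only one committee left: Rosa ∈ Legal.
(b) (exactly one): Kiri ∈ Legal.
(e): Bao matches Kiri: Bao ∉ Audit.
(e): Bao matches Kiri: Bao ∈ Legal.
(a): Legal already has 3, so the rest are out.
Only one committee left: Yara ∈ Audit.

Legal = {Bao, Kiri, Rosa}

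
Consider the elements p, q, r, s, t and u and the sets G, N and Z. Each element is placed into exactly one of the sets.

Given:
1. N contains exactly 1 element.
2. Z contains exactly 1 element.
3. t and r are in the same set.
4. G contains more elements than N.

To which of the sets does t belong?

t: G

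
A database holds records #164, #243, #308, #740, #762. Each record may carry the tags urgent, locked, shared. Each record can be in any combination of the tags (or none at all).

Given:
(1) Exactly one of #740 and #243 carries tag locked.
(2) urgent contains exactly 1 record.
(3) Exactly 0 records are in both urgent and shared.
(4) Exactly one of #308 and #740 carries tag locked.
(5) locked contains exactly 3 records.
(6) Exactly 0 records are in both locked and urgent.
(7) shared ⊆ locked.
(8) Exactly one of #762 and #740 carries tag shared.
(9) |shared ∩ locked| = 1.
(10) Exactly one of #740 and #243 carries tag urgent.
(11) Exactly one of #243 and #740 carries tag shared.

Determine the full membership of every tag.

urgent = {#243}; locked = {#164, #740, #762}; shared = {#740}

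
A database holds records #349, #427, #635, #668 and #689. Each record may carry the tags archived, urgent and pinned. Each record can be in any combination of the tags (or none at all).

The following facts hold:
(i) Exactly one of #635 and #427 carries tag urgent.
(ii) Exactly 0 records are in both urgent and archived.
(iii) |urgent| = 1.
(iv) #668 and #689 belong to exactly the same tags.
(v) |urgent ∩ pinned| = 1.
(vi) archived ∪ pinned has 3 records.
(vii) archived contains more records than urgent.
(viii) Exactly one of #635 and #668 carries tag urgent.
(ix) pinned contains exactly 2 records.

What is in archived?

archived = {#349, #427}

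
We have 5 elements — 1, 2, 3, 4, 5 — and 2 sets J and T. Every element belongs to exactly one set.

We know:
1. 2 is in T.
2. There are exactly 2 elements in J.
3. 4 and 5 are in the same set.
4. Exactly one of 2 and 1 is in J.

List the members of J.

J = {1, 3}

From (1): 2 ∈ T.
(4) (exactly one): 1 ∈ J.
Suppose 3 ∉ J: no assignment then satisfies all the clues, so 3 ∈ J.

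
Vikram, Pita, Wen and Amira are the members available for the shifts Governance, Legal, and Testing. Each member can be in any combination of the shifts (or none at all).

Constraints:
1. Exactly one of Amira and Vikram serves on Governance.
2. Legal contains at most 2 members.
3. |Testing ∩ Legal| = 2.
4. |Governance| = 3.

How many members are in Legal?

2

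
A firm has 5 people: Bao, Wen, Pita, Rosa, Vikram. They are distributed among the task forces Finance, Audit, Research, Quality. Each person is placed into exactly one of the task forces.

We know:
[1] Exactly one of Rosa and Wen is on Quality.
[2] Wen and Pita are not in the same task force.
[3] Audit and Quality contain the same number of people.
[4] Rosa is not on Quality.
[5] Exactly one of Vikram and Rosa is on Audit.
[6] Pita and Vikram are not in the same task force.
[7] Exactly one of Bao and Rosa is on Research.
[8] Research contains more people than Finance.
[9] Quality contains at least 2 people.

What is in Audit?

Audit = {Pita, Rosa}

From (4): Rosa ∉ Quality.
(1) (exactly one): Wen ∈ Quality.
(2): Pita ∉ Quality.
Suppose Bao ∈ Audit: no assignment then satisfies all the clues, so Bao ∉ Audit.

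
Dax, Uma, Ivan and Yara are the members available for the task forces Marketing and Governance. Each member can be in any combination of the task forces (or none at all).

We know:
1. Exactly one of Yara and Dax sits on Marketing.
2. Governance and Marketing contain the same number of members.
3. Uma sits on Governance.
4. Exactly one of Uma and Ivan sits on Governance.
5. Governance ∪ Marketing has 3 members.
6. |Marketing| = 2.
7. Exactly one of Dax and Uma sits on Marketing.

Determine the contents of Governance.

Governance = {Dax, Uma}

From (3): Uma ∈ Governance.
(4) (exactly one): Ivan ∉ Governance.
Suppose Dax ∉ Governance: no assignment then satisfies all the clues, so Dax ∈ Governance.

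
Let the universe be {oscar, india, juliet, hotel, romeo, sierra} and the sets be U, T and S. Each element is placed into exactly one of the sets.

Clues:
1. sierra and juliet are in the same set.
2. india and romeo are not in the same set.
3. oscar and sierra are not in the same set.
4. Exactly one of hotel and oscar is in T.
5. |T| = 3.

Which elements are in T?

T = {hotel, juliet, sierra}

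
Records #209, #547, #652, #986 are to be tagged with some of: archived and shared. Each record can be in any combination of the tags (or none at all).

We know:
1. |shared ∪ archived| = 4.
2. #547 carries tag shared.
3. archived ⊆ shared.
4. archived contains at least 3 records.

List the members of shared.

shared = {#209, #547, #652, #986}

From (2): #547 ∈ shared.
Suppose #209 ∉ shared: no assignment then satisfies all the clues, so #209 ∈ shared.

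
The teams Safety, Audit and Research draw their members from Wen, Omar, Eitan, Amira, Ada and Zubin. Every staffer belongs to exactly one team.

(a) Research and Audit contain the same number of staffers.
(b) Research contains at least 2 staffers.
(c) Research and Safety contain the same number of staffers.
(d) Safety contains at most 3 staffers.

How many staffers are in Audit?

2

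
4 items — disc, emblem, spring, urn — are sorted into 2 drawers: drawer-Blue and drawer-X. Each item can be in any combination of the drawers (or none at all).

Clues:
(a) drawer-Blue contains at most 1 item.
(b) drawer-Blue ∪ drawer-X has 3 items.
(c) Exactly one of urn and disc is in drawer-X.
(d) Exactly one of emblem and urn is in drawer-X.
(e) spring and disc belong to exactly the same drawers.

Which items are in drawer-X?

drawer-X = {disc, emblem, spring}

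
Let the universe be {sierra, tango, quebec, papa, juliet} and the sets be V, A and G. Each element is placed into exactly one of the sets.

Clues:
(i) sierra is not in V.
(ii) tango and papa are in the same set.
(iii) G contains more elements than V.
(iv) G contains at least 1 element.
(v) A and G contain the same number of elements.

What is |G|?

2

From (i): sierra ∉ V.
Suppose tango ∈ V: no assignment then satisfies all the clues, so tango ∉ V.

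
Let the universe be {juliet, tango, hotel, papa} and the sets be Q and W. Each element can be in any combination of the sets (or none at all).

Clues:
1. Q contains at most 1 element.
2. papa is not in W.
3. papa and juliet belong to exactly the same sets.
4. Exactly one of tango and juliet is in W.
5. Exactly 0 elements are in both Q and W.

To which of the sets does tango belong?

tango: W

From (2): papa ∉ W.
(3): juliet matches papa: juliet ∉ W.
(4) (exactly one): tango ∈ W.
Suppose tango ∈ Q: no assignment then satisfies all the clues, so tango ∉ Q.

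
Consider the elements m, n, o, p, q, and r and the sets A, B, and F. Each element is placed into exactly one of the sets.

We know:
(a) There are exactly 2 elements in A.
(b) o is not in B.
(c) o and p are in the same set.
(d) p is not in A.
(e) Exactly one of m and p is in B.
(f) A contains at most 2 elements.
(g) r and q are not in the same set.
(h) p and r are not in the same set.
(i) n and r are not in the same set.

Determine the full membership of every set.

A = {n, q}; B = {m, r}; F = {o, p}

From (b): o ∉ B.
From (d): p ∉ A.
(c): o matches p: o ∉ A.
(c): p matches o: p ∉ B.
(e) (exactly one): m ∈ B.
Only one set left: o ∈ F.
Only one set left: p ∈ F.
(h): r ∉ F.
Suppose n ∉ A: no assignment then satisfies all the clues, so n ∈ A.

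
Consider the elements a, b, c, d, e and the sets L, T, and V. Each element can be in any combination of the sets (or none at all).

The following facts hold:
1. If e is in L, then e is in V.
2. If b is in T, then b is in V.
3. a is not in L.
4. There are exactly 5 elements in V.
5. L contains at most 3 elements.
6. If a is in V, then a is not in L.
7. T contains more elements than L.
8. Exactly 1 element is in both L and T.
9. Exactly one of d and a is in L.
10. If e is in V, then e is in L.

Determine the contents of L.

L = {d, e}

From (3): a ∉ L.
(4): only 5 candidates remain for V, so all are in.
(9) (exactly one): d ∈ L.
(10): e ∈ L.
Suppose b ∈ L: no assignment then satisfies all the clues, so b ∉ L.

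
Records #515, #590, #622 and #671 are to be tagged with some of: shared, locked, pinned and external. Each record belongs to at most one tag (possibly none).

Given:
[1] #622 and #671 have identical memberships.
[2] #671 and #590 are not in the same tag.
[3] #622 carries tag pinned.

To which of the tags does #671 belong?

From (3): #622 ∈ pinned.
(1): #671 matches #622: #671 ∉ shared.
(1): #671 matches #622: #671 ∉ locked.
(1): #671 matches #622: #671 ∈ pinned.
(2): #590 ∉ pinned.

#671: pinned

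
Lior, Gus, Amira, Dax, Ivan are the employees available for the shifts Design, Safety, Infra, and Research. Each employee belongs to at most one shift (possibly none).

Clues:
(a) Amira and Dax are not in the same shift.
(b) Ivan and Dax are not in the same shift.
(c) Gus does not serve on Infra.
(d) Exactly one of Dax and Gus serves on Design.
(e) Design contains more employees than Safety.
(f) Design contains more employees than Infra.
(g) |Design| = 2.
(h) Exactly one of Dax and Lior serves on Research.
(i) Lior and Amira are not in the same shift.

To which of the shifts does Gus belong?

Gus: Design

From (c): Gus ∉ Infra.
Suppose Gus ∉ Design: no assignment then satisfies all the clues, so Gus ∈ Design.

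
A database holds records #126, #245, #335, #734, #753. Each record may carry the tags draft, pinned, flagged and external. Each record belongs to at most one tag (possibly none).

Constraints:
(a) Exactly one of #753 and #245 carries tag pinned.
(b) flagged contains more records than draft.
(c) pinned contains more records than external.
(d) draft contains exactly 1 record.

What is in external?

external = {}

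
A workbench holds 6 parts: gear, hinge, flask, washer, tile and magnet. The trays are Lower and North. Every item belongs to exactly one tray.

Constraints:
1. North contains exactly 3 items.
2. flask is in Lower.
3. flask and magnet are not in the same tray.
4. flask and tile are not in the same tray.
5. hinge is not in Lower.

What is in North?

North = {hinge, magnet, tile}

From (2): flask ∈ Lower.
From (5): hinge ∉ Lower.
(3): magnet ∉ Lower.
(4): tile ∉ Lower.
Only one tray left: hinge ∈ North.
Only one tray left: tile ∈ North.
Only one tray left: magnet ∈ North.
(1): North already has 3, so the rest are out.
Only one tray left: gear ∈ Lower.
Only one tray left: washer ∈ Lower.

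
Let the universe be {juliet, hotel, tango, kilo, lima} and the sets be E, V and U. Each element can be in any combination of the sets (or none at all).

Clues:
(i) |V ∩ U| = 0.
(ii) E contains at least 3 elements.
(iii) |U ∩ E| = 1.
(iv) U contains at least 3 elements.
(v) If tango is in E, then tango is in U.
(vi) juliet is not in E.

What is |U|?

3

From (vi): juliet ∉ E.
Suppose juliet ∈ V: no assignment then satisfies all the clues, so juliet ∉ V.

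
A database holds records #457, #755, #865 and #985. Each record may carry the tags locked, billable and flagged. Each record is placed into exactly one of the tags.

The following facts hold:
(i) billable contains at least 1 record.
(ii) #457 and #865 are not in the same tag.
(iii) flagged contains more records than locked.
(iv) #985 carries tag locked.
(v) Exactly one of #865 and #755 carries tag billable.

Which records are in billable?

billable = {#865}

From (iv): #985 ∈ locked.
Suppose #457 ∈ billable: no assignment then satisfies all the clues, so #457 ∉ billable.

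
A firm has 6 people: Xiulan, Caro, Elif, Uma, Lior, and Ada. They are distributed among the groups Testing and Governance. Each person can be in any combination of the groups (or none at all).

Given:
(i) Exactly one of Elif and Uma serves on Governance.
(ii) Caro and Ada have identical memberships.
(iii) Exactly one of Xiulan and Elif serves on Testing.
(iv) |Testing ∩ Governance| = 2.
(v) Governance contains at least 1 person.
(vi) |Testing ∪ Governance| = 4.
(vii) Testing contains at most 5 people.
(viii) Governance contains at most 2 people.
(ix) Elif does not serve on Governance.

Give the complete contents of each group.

From (ix): Elif ∉ Governance.
(i) (exactly one): Uma ∈ Governance.
Suppose Xiulan ∉ Testing: no assignment then satisfies all the clues, so Xiulan ∈ Testing.

Testing = {Ada, Caro, Uma, Xiulan}; Governance = {Uma, Xiulan}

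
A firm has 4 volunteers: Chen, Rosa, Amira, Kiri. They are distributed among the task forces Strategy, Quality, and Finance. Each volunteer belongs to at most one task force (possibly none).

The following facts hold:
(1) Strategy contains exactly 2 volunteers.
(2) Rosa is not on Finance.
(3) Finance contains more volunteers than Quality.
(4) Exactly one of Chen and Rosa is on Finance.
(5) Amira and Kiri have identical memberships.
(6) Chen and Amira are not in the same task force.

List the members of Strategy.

Strategy = {Amira, Kiri}

From (2): Rosa ∉ Finance.
(4) (exactly one): Chen ∈ Finance.
(6): Amira ∉ Finance.
(5): Kiri matches Amira: Kiri ∉ Finance.
Suppose Rosa ∈ Strategy: no assignment then satisfies all the clues, so Rosa ∉ Strategy.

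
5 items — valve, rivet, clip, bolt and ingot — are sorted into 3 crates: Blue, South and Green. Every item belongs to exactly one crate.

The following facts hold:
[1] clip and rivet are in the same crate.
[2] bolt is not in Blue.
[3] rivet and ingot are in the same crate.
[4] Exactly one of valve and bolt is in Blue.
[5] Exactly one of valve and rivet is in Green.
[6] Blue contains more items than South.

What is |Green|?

4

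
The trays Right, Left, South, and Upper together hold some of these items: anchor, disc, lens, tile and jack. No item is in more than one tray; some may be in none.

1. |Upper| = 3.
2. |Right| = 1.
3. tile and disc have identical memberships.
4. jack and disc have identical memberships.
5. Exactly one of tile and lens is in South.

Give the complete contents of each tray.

Right = {anchor}; Left = {}; South = {lens}; Upper = {disc, jack, tile}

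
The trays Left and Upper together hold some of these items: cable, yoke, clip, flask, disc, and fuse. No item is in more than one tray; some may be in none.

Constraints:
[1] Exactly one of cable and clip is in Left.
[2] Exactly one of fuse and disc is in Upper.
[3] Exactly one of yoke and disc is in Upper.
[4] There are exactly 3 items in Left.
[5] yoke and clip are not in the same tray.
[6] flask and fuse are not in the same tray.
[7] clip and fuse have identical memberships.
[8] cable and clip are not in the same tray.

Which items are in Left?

Left = {cable, flask, yoke}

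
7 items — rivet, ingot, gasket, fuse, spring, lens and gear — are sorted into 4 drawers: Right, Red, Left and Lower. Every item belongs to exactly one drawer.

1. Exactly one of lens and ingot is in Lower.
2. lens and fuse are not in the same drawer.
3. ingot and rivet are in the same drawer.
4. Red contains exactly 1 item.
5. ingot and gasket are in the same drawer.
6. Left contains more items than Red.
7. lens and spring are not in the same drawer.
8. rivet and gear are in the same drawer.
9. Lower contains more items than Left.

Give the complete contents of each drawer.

Right = {}; Red = {lens}; Left = {fuse, spring}; Lower = {gasket, gear, ingot, rivet}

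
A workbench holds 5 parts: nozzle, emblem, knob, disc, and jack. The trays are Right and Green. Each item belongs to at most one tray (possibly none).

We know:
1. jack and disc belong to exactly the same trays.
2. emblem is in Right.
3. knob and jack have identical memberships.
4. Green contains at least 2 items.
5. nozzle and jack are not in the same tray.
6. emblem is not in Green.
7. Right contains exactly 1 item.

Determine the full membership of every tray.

Right = {emblem}; Green = {disc, jack, knob}

From (2): emblem ∈ Right.
(7): Right already has 1, so the rest are out.
Suppose nozzle ∈ Green: no assignment then satisfies all the clues, so nozzle ∉ Green.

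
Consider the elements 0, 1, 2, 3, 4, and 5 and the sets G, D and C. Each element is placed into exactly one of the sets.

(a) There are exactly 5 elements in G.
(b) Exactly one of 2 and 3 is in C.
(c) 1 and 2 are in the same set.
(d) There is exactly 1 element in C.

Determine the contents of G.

G = {0, 1, 2, 4, 5}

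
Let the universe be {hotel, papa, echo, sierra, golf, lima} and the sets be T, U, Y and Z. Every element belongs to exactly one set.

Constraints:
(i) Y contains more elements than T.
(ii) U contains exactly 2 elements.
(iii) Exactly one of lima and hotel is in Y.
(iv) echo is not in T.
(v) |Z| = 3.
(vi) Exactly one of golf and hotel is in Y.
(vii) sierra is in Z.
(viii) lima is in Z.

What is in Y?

Y = {hotel}

From (iv): echo ∉ T.
From (vii): sierra ∈ Z.
From (viii): lima ∈ Z.
(iii) (exactly one): hotel ∈ Y.
(vi) (exactly one): golf ∉ Y.
Suppose papa ∈ Y: no assignment then satisfies all the clues, so papa ∉ Y.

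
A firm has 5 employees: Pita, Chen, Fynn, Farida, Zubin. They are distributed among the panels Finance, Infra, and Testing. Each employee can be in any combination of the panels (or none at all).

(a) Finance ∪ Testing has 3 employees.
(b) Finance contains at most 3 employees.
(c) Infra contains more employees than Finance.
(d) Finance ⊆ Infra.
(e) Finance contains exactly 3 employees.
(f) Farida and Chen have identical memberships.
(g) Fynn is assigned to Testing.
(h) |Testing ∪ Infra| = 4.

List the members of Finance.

Finance = {Chen, Farida, Fynn}

From (g): Fynn ∈ Testing.
Suppose Pita ∈ Finance: no assignment then satisfies all the clues, so Pita ∉ Finance.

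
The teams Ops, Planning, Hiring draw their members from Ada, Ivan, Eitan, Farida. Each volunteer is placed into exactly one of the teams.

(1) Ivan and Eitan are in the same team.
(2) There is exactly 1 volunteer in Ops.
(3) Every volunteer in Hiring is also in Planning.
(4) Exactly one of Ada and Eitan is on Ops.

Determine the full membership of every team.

Ops = {Ada}; Planning = {Eitan, Farida, Ivan}; Hiring = {}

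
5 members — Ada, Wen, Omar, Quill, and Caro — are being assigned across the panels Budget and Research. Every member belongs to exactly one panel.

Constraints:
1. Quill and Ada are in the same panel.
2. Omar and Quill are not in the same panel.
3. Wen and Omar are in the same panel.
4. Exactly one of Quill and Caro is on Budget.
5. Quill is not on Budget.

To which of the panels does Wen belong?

Wen: Budget

From (5): Quill ∉ Budget.
(1): Ada matches Quill: Ada ∉ Budget.
(4) (exactly one): Caro ∈ Budget.
Only one panel left: Ada ∈ Research.
Only one panel left: Quill ∈ Research.
(2): Omar ∉ Research.
(3): Wen matches Omar: Wen ∉ Research.
Only one panel left: Wen ∈ Budget.
Only one panel left: Omar ∈ Budget.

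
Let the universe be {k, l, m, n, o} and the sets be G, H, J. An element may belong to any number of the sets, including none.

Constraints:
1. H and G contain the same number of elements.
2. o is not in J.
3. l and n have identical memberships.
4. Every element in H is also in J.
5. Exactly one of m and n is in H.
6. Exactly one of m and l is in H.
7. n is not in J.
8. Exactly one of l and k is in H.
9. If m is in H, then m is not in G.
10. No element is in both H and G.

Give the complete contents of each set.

G = {l, n}; H = {k, m}; J = {k, m}

From (2): o ∉ J.
From (7): n ∉ J.
(3): l matches n: l ∉ J.
(4) contrapositive: l ∉ H.
(4) contrapositive: n ∉ H.
(4) contrapositive: o ∉ H.
(5) (exactly one): m ∈ H.
(8) (exactly one): k ∈ H.
(9): m ∉ G.
(10) (disjoint): k ∉ G.
(4) with k ∈ H: k ∈ J.
Suppose l ∉ G: no assignment then satisfies all the clues, so l ∈ G.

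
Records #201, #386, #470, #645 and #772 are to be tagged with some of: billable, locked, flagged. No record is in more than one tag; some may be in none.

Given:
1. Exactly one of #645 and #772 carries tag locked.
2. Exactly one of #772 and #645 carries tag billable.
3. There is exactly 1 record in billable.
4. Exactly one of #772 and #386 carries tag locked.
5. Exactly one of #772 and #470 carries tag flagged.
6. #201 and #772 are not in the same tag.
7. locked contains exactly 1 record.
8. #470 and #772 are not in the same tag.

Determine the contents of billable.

billable = {#645}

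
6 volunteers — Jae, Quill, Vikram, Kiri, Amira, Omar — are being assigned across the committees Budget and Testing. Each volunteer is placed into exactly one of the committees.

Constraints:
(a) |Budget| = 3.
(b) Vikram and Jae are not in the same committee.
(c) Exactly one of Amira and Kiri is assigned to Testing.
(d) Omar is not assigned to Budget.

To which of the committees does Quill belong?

From (d): Omar ∉ Budget.
Only one committee left: Omar ∈ Testing.
Suppose Quill ∉ Budget: no assignment then satisfies all the clues, so Quill ∈ Budget.

Quill: Budget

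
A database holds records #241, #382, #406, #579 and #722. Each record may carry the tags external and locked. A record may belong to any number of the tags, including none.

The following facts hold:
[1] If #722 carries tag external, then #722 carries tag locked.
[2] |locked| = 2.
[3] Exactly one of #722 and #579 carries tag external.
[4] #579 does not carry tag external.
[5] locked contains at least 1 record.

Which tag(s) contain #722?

From (4): #579 ∉ external.
(3) (exactly one): #722 ∈ external.
(1): #722 ∈ locked.

#722: external, locked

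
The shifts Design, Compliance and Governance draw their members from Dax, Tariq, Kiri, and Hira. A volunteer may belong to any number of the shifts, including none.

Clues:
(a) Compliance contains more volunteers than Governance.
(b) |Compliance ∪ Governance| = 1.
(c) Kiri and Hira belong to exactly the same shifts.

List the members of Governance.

Governance = {}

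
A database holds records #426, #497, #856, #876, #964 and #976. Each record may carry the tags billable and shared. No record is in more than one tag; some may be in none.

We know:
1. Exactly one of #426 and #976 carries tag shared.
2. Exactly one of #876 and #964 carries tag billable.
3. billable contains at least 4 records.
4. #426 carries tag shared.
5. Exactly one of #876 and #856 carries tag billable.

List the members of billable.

billable = {#497, #856, #964, #976}

From (4): #426 ∈ shared.
(1) (exactly one): #976 ∉ shared.
Suppose #497 ∉ billable: no assignment then satisfies all the clues, so #497 ∈ billable.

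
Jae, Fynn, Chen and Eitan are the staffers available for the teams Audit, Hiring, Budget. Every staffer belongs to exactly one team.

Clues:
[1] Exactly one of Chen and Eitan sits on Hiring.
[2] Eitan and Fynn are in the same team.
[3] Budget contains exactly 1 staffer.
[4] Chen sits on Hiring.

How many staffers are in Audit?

2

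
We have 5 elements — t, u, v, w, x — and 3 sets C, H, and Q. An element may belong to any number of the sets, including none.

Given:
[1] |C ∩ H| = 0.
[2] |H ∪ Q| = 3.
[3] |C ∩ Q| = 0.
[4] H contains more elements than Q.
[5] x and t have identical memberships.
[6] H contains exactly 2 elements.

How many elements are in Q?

1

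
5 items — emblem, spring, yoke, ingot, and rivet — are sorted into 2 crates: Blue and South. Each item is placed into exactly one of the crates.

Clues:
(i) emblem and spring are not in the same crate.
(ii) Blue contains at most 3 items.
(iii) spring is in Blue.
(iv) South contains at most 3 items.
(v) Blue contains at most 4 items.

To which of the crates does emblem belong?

emblem: South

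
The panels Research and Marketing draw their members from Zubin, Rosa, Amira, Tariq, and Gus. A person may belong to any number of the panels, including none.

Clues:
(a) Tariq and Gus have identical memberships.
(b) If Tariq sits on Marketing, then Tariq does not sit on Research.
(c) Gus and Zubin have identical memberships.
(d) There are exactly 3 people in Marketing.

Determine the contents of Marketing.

Marketing = {Gus, Tariq, Zubin}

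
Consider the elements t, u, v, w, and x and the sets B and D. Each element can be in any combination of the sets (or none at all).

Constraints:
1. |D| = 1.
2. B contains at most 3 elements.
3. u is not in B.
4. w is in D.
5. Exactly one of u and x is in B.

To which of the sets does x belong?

x: B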